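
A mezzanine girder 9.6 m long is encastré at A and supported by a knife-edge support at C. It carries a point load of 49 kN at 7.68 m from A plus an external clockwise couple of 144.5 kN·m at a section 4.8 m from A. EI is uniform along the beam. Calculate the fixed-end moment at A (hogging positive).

Remove the prop at C; the released (primary) structure is a cantilever built in at A.
Downward deflection at the released point C due to the loads:
  point load 49 at a = 7.68: Pa²(3L − a)/(6EI) = 10173/EI
  clockwise couple 144.5 at a = 4.8: M₀a(2L − a)/(2EI) = 4994/EI
  δ_0 = 15167/EI
Flexibility coefficient — unit upward force at C: δ_{CC} = L³/(3EI) = 294.9/EI.
Compatibility at C: δ_0 − R_C·δ_{CC} = 0, so R_C = 15167/294.9 = 51.43 kN.
Moment equilibrium about A: M_A = Σ(load moments about A) − R_C·L = 520.8 − 51.43×9.6 = 27.1 kN·m.

M_A = 27.1 kN·m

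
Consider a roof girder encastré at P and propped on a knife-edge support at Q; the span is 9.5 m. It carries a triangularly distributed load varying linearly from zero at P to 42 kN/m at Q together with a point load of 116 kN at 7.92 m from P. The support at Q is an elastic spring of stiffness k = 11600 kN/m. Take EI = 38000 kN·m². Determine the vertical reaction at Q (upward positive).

R_Q = 194.8 kN

Choose R_Q as the redundant. The primary structure is the cantilever fixed at P.
Free-end deflection of the primary structure under the applied loading (downward +):
  triangular load, peak 42 at the free end: 11w₀L⁴/(120EI) = 31358/EI
  point load 116 at a = 7.92: Pa²(3L − a)/(6EI) = 24958/EI
  δ_0 = 56316/EI
Flexibility coefficient — unit upward force at Q: δ_{QQ} = L³/(3EI) = 285.8/EI.
With EI = 38000 kN·m²: δ_0 = 1.482 m and δ_{QQ} = 0.007521 m/kN.
Compatibility — the spring shortens by R_Q/k under the reaction it provides: δ_0 − R_Q·δ_{QQ} = R_Q/k. With 1/k = 0.000086 m/kN, R_Q = δ_0 / (δ_{QQ} + 1/k) = 1.482 / (0.007521 + 0.000086) = 194.8 kN.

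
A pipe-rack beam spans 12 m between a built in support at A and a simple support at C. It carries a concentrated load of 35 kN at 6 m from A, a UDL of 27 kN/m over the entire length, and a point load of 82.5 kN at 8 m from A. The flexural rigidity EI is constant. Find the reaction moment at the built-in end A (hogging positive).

M_A = 711.4 kN·m

Remove the prop at C; the released (primary) structure is a cantilever built in at A.
Free-end deflection of the primary structure under the applied loading (downward +):
  point load 35 at a = 6: Pa²(3L − a)/(6EI) = 6300/EI
  UDL 27: wL⁴/(8EI) = 69984/EI
  point load 82.5 at a = 8: Pa²(3L − a)/(6EI) = 24640/EI
  δ_0 = 100924/EI
Tip deflection under a unit load at C: L³/(3EI) = 576/EI.
The prop prevents deflection at C: R_C = δ_0/δ_{CC} = 100924/576 = 175.2 kN.
Moment equilibrium about A: M_A = Σ(load moments about A) − R_C·L = 2814 − 175.2×12 = 711.4 kN·m.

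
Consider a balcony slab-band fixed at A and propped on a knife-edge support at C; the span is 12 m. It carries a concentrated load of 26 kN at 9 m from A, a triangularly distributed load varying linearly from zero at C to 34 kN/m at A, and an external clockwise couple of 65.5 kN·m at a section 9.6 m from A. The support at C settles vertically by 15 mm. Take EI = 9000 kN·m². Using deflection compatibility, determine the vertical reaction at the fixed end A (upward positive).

R_A = 165.1 kN

Choose R_C as the redundant. The primary structure is the cantilever fixed at A.
Free-end deflection of the primary structure under the applied loading (downward +):
  point load 26 at a = 9: Pa²(3L − a)/(6EI) = 9477/EI
  triangular load, peak 34 at the fixed end: w₀L⁴/(30EI) = 23501/EI
  clockwise couple 65.5 at a = 9.6: M₀a(2L − a)/(2EI) = 4527/EI
  δ_0 = 37505/EI
Flexibility coefficient — unit upward force at C: δ_{CC} = L³/(3EI) = 576/EI.
With EI = 9000 kN·m²: δ_0 = 4.1672 m and δ_{CC} = 0.064 m/kN.
Compatibility — the beam at C must follow the support down by 0.015 m: δ_0 − R_C·δ_{CC} = 0.015, so R_C = (4.1672 − 0.015)/0.064 = 64.88 kN.
Vertical equilibrium: R_A = ΣP − R_C = 230 − 64.88 = 165.1 kN.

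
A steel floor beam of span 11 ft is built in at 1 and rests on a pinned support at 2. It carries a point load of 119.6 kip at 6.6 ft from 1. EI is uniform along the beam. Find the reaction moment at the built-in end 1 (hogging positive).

M_1 = 221 kip·ft

Take the reaction at 2 as the redundant and release it; the primary structure is a cantilever fixed at 1.
Downward deflection at the released point 2 due to the loads:
  point load 119.6 at a = 6.6: Pa²(3L − a)/(6EI) = 22923/EI
Flexibility coefficient — unit upward force at 2: δ_{22} = L³/(3EI) = 443.7/EI.
The prop prevents deflection at 2: R_2 = δ_0/δ_{22} = 22923/443.7 = 51.67 kip.
Moment equilibrium about 1: M_1 = Σ(load moments about 1) − R_2·L = 789.4 − 51.67×11 = 221 kip·ft.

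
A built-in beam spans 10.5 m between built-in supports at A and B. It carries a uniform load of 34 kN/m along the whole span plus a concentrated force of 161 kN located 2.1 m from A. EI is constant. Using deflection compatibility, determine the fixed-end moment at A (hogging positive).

Take the two fixed-end moments M_A, M_B as redundants; the released structure is the simple span AB.
Simple-span end rotations at A and B under the given loads:
  at A: UDL 34: wL³/(24EI) = 1640/EI
  at B: UDL 34: wL³/(24EI) = 1640/EI
  at A: point load 161 at a = 2.1: Pab(L + b)/(6LEI) = 852/EI
  at B: point load 161 at a = 2.1: Pab(L + a)/(6LEI) = 568/EI
  θ_A0 = 2492/EI,  θ_B0 = 2208/EI
Flexibility coefficients: a unit moment at one end gives L/(3EI) there and L/(6EI) at the far end, so f₁₁ = f₂₂ = 3.5/EI and f₁₂ = f₂₁ = 1.75/EI.
Compatibility — zero rotation at each built-in end:
  3.5 M_A + 1.75 M_B = 2492
  1.75 M_A + 3.5 M_B = 2208
Solving the pair gives M_A = 528.8 kN·m and M_B = 366.5 kN·m (hogging).

M_A = 528.8 kN·m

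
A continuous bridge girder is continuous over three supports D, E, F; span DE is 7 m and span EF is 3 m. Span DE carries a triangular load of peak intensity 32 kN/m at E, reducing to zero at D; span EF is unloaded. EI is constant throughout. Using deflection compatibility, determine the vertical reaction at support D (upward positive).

Take M_E as the redundant. Released structure: two simple spans DE and EF with a hinge at E.
End slopes at the hinge E, treating each span as simply supported:
  span DE: triangular load, peak 32: w₀L³/(45EI) = 243.9/EI
  relative rotation θ_0 = (243.9 + 0)/EI = 243.9/EI
A unit hogging moment at E produces rotation L₁/(3EI) + L₂/(3EI) = 3.333/EI.
Compatibility: M_E·(L₁+L₂)/(3EI) = θ_0, giving M_E = 73.17 kN·m (hogging).
Span DE, ΣM about D with M_E applied at E: R_E^{DE}·7 = 522.7 + 73.17, so R_E^{DE} = 85.12 kN and R_D = 112 − 85.12 = 26.88 kN.

R_D = 26.88 kN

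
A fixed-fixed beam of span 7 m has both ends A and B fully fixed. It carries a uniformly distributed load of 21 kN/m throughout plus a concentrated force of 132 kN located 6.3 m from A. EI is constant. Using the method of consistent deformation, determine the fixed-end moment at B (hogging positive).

M_B = 160.6 kN·m

Release both end moments; the primary structure is a simply-supported span AB with redundants M_A and M_B.
End rotations of the released simple span under the applied load (×1/EI):
  at A: UDL 21: wL³/(24EI) = 300.1/EI
  at B: UDL 21: wL³/(24EI) = 300.1/EI
  at A: point load 132 at a = 6.3: Pab(L + b)/(6LEI) = 106.7/EI
  at B: point load 132 at a = 6.3: Pab(L + a)/(6LEI) = 184.3/EI
  θ_A0 = 406.8/EI,  θ_B0 = 484.5/EI
Flexibility coefficients: a unit moment at one end gives L/(3EI) there and L/(6EI) at the far end, so f₁₁ = f₂₂ = 2.333/EI and f₁₂ = f₂₁ = 1.167/EI.
Compatibility — zero rotation at each built-in end:
  2.333 M_A + 1.167 M_B = 406.8
  1.167 M_A + 2.333 M_B = 484.5
Solving the pair gives M_A = 94.07 kN·m and M_B = 160.6 kN·m (hogging).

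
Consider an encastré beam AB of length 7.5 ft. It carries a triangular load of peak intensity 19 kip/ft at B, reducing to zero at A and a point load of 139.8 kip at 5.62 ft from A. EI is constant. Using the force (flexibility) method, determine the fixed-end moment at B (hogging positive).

Release both end moments; the primary structure is a simply-supported span AB with redundants M_A and M_B.
Simple-span end rotations at A and B under the given loads:
  at A: triangular load, peak 19: 7w₀L³/(360EI) = 155.9/EI
  at B: triangular load, peak 19: w₀L³/(45EI) = 178.1/EI
  at A: point load 139.8 at a = 5.62: Pab(L + b)/(6LEI) = 307.9/EI
  at B: point load 139.8 at a = 5.62: Pab(L + a)/(6LEI) = 430.6/EI
  θ_A0 = 463.7/EI,  θ_B0 = 608.8/EI
Flexibility coefficients: a unit moment at one end gives L/(3EI) there and L/(6EI) at the far end, so f₁₁ = f₂₂ = 2.5/EI and f₁₂ = f₂₁ = 1.25/EI.
Compatibility — zero rotation at each built-in end:
  2.5 M_A + 1.25 M_B = 463.7
  1.25 M_A + 2.5 M_B = 608.8
Solving the pair gives M_A = 84.99 kip·ft and M_B = 201 kip·ft (hogging).

M_B = 201 kip·ft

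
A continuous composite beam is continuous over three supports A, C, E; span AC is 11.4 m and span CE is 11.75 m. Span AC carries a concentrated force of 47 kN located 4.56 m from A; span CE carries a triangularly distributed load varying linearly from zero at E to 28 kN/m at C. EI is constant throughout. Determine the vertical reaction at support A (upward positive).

R_A = 12.84 kN

Take M_C as the redundant. Released structure: two simple spans AC and CE with a hinge at C.
End slopes at the hinge C, treating each span as simply supported:
  span AC: point load 47 at a = 4.56: Pab(L + a)/(6LEI) = 342.1/EI
  span CE: triangular load, peak 28: w₀L³/(45EI) = 1009/EI
  relative rotation θ_0 = (342.1 + 1009)/EI = 1351/EI
A unit hogging moment at C produces rotation L₁/(3EI) + L₂/(3EI) = 7.717/EI.
Compatibility: M_C·(L₁+L₂)/(3EI) = θ_0, giving M_C = 175.1 kN·m (hogging).
Span AC, ΣM about A with M_C applied at C: R_C^{AC}·11.4 = 214.3 + 175.1, so R_C^{AC} = 34.16 kN and R_A = 47 − 34.16 = 12.84 kN.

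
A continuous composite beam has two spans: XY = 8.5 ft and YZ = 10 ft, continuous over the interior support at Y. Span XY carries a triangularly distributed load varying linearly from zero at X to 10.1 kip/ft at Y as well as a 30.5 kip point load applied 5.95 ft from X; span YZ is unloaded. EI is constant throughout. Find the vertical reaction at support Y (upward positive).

R_Y = 59.46 kip

Insert a hinge at Y; M_Y is the redundant, and each span becomes simply supported.
End slopes at the hinge Y, treating each span as simply supported:
  span XY: triangular load, peak 10.1: w₀L³/(45EI) = 137.8/EI
  span XY: point load 30.5 at a = 5.95: Pab(L + a)/(6LEI) = 131.1/EI
  relative rotation θ_0 = (269 + 0)/EI = 269/EI
A unit hogging moment at Y produces rotation L₁/(3EI) + L₂/(3EI) = 6.167/EI.
Compatibility: M_Y·(L₁+L₂)/(3EI) = θ_0, giving M_Y = 43.61 kip·ft (hogging).
Span XY, ΣM about X with M_Y applied at Y: R_Y^{XY}·8.5 = 424.7 + 43.61, so R_Y^{XY} = 55.1 kip and R_X = 73.42 − 55.1 = 18.33 kip.
Span YZ, ΣM about Z: R_Y^{YZ}·10 = 0 + 43.61, so R_Y^{YZ} = 4.361 kip and R_Z = 0 − 4.361 = -4.361 kip.
R_Y = 55.1 + 4.361 = 59.46 kip.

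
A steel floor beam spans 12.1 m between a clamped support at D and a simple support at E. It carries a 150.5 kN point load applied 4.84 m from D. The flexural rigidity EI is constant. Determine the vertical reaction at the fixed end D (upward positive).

R_D = 119.2 kN

Take the reaction at E as the redundant and release it; the primary structure is a cantilever fixed at D.
Free-end deflection of the primary structure under the applied loading (downward +):
  point load 150.5 at a = 4.84: Pa²(3L − a)/(6EI) = 18486/EI
Flexibility coefficient — unit upward force at E: δ_{EE} = L³/(3EI) = 590.5/EI.
Compatibility at E: δ_0 − R_E·δ_{EE} = 0, so R_E = 18486/590.5 = 31.3 kN.
Vertical equilibrium: R_D = ΣP − R_E = 150.5 − 31.3 = 119.2 kN.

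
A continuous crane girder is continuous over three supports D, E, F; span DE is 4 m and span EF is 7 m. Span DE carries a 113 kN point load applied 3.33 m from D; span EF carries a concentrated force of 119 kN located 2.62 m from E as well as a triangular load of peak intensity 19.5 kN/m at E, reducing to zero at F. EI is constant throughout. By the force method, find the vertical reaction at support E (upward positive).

Take M_E as the redundant. Released structure: two simple spans DE and EF with a hinge at E.
Discontinuity in slope at E on the released structure — sum the simple-span end rotations:
  span DE: point load 113 at a = 3.33: Pab(L + a)/(6LEI) = 77/EI
  span EF: point load 119 at a = 2.62: Pab(L + b)/(6LEI) = 370/EI
  span EF: triangular load, peak 19.5: w₀L³/(45EI) = 148.6/EI
  relative rotation θ_0 = (77 + 518.6)/EI = 595.6/EI
A unit hogging moment at E produces rotation L₁/(3EI) + L₂/(3EI) = 3.667/EI.
Slope continuity at E: θ_0 = M_E·3.667/EI, so M_E = 595.6/3.667 = 162.4 kN·m (hogging).
Span DE, ΣM about D with M_E applied at E: R_E^{DE}·4 = 376.3 + 162.4, so R_E^{DE} = 134.7 kN and R_D = 113 − 134.7 = -21.68 kN.
Span EF, ΣM about F: R_E^{EF}·7 = 839.7 + 162.4, so R_E^{EF} = 143.2 kN and R_F = 187.2 − 143.2 = 44.08 kN.
R_E = 134.7 + 143.2 = 277.9 kN.

R_E = 277.9 kN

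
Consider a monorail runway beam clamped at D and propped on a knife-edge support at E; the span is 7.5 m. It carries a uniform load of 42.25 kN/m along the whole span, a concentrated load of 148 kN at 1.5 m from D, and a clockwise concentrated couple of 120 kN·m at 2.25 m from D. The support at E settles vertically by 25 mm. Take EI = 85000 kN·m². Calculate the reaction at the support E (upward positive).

Take the reaction at E as the redundant and release it; the primary structure is a cantilever fixed at D.
Primary-structure tip deflection at E by superposition:
  UDL 42.25: wL⁴/(8EI) = 16710/EI
  point load 148 at a = 1.5: Pa²(3L − a)/(6EI) = 1166/EI
  clockwise couple 120 at a = 2.25: M₀a(2L − a)/(2EI) = 1721/EI
  δ_0 = 19597/EI
Tip deflection under a unit load at E: L³/(3EI) = 140.6/EI.
With EI = 85000 kN·m²: δ_0 = 0.23055 m and δ_{EE} = 0.001654 m/kN.
Compatibility — the beam at E must follow the support down by 0.025 m: δ_0 − R_E·δ_{EE} = 0.025, so R_E = (0.23055 − 0.025)/0.001654 = 124.2 kN.

R_E = 124.2 kN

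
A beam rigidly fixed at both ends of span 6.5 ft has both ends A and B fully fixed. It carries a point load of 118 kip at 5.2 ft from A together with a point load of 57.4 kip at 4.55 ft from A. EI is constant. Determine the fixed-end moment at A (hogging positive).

Release both end moments; the primary structure is a simply-supported span AB with redundants M_A and M_B.
Simple-span end rotations at A and B under the given loads:
  at A: point load 118 at a = 5.2: Pab(L + b)/(6LEI) = 159.5/EI
  at B: point load 118 at a = 5.2: Pab(L + a)/(6LEI) = 239.3/EI
  at A: point load 57.4 at a = 4.55: Pab(L + b)/(6LEI) = 110.3/EI
  at B: point load 57.4 at a = 4.55: Pab(L + a)/(6LEI) = 144.3/EI
  θ_A0 = 269.9/EI,  θ_B0 = 383.6/EI
Flexibility coefficients: a unit moment at one end gives L/(3EI) there and L/(6EI) at the far end, so f₁₁ = f₂₂ = 2.167/EI and f₁₂ = f₂₁ = 1.083/EI.
Compatibility — zero rotation at each built-in end:
  2.167 M_A + 1.083 M_B = 269.9
  1.083 M_A + 2.167 M_B = 383.6
Solving the pair gives M_A = 48.05 kip·ft and M_B = 153 kip·ft (hogging).

M_A = 48.05 kip·ft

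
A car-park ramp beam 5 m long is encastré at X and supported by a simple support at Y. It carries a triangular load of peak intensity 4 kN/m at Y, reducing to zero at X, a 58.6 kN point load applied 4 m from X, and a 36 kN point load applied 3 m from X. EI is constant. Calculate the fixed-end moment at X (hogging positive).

M_X = 64.2 kN·m

Take the reaction at Y as the redundant and release it; the primary structure is a cantilever fixed at X.
Downward deflection at the released point Y due to the loads:
  triangular load, peak 4 at the free end: 11w₀L⁴/(120EI) = 229.2/EI
  point load 58.6 at a = 4: Pa²(3L − a)/(6EI) = 1719/EI
  point load 36 at a = 3: Pa²(3L − a)/(6EI) = 648/EI
  δ_0 = 2596/EI
Tip deflection under a unit load at Y: L³/(3EI) = 41.67/EI.
Compatibility at Y: δ_0 − R_Y·δ_{YY} = 0, so R_Y = 2596/41.67 = 62.31 kN.
Moment equilibrium about X: M_X = Σ(load moments about X) − R_Y·L = 375.7 − 62.31×5 = 64.2 kN·m.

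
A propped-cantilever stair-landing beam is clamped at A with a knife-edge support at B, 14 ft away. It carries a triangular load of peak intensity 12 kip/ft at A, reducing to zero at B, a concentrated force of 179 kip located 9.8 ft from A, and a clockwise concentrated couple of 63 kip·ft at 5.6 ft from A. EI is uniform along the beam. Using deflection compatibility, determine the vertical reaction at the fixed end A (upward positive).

R_A = 141 kip

Choose R_B as the redundant. The primary structure is the cantilever fixed at A.
Downward deflection at the released point B due to the loads:
  triangular load, peak 12 at the fixed end: w₀L⁴/(30EI) = 15366/EI
  point load 179 at a = 9.8: Pa²(3L − a)/(6EI) = 92259/EI
  clockwise couple 63 at a = 5.6: M₀a(2L − a)/(2EI) = 3951/EI
  δ_0 = 111577/EI
Tip deflection under a unit load at B: L³/(3EI) = 914.7/EI.
Compatibility at B: δ_0 − R_B·δ_{BB} = 0, so R_B = 111577/914.7 = 122 kip.
Vertical equilibrium: R_A = ΣP − R_B = 263 − 122 = 141 kip.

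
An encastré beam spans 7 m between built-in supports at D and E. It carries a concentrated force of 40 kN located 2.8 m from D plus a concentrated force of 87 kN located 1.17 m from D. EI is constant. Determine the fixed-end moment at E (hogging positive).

M_E = 41.05 kN·m

Release both end moments; the primary structure is a simply-supported span DE with redundants M_D and M_E.
Simple-span end rotations at D and E under the given loads:
  at D: point load 40 at a = 2.8: Pab(L + b)/(6LEI) = 125.4/EI
  at E: point load 40 at a = 2.8: Pab(L + a)/(6LEI) = 109.8/EI
  at D: point load 87 at a = 1.17: Pab(L + b)/(6LEI) = 181.3/EI
  at E: point load 87 at a = 1.17: Pab(L + a)/(6LEI) = 115.4/EI
  θ_D0 = 306.7/EI,  θ_E0 = 225.2/EI
Flexibility coefficients: a unit moment at one end gives L/(3EI) there and L/(6EI) at the far end, so f₁₁ = f₂₂ = 2.333/EI and f₁₂ = f₂₁ = 1.167/EI.
Compatibility — zero rotation at each built-in end:
  2.333 M_D + 1.167 M_E = 306.7
  1.167 M_D + 2.333 M_E = 225.2
Solving the pair gives M_D = 110.9 kN·m and M_E = 41.05 kN·m (hogging).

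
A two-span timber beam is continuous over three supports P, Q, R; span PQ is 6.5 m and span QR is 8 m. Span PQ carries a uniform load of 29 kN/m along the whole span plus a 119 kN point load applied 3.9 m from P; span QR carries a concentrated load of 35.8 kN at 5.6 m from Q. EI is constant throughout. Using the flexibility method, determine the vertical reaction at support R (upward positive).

R_R = 5.46 kN

Insert a hinge at Q; M_Q is the redundant, and each span becomes simply supported.
End slopes at the hinge Q, treating each span as simply supported:
  span PQ: UDL 29: wL³/(24EI) = 331.8/EI
  span PQ: point load 119 at a = 3.9: Pab(L + a)/(6LEI) = 321.8/EI
  span QR: point load 35.8 at a = 5.6: Pab(L + b)/(6LEI) = 104.2/EI
  relative rotation θ_0 = (653.6 + 104.2)/EI = 757.9/EI
A unit hogging moment at Q produces rotation L₁/(3EI) + L₂/(3EI) = 4.833/EI.
Compatibility: M_Q·(L₁+L₂)/(3EI) = θ_0, giving M_Q = 156.8 kN·m (hogging).
Span QR, ΣM about R: R_Q^{QR}·8 = 85.92 + 156.8, so R_Q^{QR} = 30.34 kN and R_R = 35.8 − 30.34 = 5.46 kN.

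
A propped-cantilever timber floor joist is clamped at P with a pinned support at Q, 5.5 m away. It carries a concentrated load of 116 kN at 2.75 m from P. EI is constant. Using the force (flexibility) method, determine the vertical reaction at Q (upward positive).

Release the roller at Q. Primary structure: cantilever fixed at P.
Free-end deflection of the primary structure under the applied loading (downward +):
  point load 116 at a = 2.75: Pa²(3L − a)/(6EI) = 2010/EI
Tip deflection under a unit load at Q: L³/(3EI) = 55.46/EI.
Compatibility at Q: δ_0 − R_Q·δ_{QQ} = 0, so R_Q = 2010/55.46 = 36.25 kN.

R_Q = 36.25 kN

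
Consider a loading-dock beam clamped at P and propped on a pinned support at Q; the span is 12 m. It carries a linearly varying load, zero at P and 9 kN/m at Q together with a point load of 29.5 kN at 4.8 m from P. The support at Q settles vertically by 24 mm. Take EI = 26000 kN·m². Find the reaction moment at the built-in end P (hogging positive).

M_P = 156.6 kN·m

Release the roller at Q. Primary structure: cantilever fixed at P.
Free-end deflection of the primary structure under the applied loading (downward +):
  triangular load, peak 9 at the free end: 11w₀L⁴/(120EI) = 17107/EI
  point load 29.5 at a = 4.8: Pa²(3L − a)/(6EI) = 3534/EI
  δ_0 = 20642/EI
Tip deflection under a unit load at Q: L³/(3EI) = 576/EI.
With EI = 26000 kN·m²: δ_0 = 0.79391 m and δ_{QQ} = 0.022154 m/kN.
Compatibility — the beam at Q must follow the support down by 0.024 m: δ_0 − R_Q·δ_{QQ} = 0.024, so R_Q = (0.79391 − 0.024)/0.022154 = 34.75 kN.
Moment equilibrium about P: M_P = Σ(load moments about P) − R_Q·L = 573.6 − 34.75×12 = 156.6 kN·m.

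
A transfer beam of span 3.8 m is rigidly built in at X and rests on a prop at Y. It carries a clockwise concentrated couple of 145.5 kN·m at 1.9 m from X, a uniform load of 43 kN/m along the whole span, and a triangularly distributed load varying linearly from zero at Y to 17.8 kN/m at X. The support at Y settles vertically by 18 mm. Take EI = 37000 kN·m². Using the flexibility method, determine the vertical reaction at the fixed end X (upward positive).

R_X = 122.5 kN

Remove the prop at Y; the released (primary) structure is a cantilever built in at X.
Downward deflection at the released point Y due to the loads:
  clockwise couple 145.5 at a = 1.9: M₀a(2L − a)/(2EI) = 787.9/EI
  UDL 43: wL⁴/(8EI) = 1121/EI
  triangular load, peak 17.8 at the fixed end: w₀L⁴/(30EI) = 123.7/EI
  δ_0 = 2032/EI
Flexibility coefficient — unit upward force at Y: δ_{YY} = L³/(3EI) = 18.29/EI.
With EI = 37000 kN·m²: δ_0 = 0.054929 m and δ_{YY} = 0.000494 m/kN.
Compatibility — the beam at Y must follow the support down by 0.018 m: δ_0 − R_Y·δ_{YY} = 0.018, so R_Y = (0.054929 − 0.018)/0.000494 = 74.7 kN.
Vertical equilibrium: R_X = ΣP − R_Y = 197.2 − 74.7 = 122.5 kN.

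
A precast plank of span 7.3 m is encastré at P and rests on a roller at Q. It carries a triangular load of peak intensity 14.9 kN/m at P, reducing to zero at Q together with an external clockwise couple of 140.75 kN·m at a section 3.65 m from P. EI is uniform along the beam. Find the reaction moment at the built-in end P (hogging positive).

M_P = 35.34 kN·m

Remove the prop at Q; the released (primary) structure is a cantilever built in at P.
Free-end deflection of the primary structure under the applied loading (downward +):
  triangular load, peak 14.9 at the fixed end: w₀L⁴/(30EI) = 1410/EI
  clockwise couple 140.75 at a = 3.65: M₀a(2L − a)/(2EI) = 2813/EI
  δ_0 = 4223/EI
Flexibility coefficient — unit upward force at Q: δ_{QQ} = L³/(3EI) = 129.7/EI.
Compatibility at Q: δ_0 − R_Q·δ_{QQ} = 0, so R_Q = 4223/129.7 = 32.57 kN.
Moment equilibrium about P: M_P = Σ(load moments about P) − R_Q·L = 273.1 − 32.57×7.3 = 35.34 kN·m.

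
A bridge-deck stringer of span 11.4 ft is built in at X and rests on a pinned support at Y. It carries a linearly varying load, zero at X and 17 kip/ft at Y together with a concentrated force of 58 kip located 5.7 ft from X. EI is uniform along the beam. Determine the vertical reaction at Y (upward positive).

R_Y = 71.42 kip

Choose R_Y as the redundant. The primary structure is the cantilever fixed at X.
Primary-structure tip deflection at Y by superposition:
  triangular load, peak 17 at the free end: 11w₀L⁴/(120EI) = 26320/EI
  point load 58 at a = 5.7: Pa²(3L − a)/(6EI) = 8951/EI
  δ_0 = 35271/EI
Tip deflection under a unit load at Y: L³/(3EI) = 493.8/EI.
Compatibility at Y: δ_0 − R_Y·δ_{YY} = 0, so R_Y = 35271/493.8 = 71.42 kip.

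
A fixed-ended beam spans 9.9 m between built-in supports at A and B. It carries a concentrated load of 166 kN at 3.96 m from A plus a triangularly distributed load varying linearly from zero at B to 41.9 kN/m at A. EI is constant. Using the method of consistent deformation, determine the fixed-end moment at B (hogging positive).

Release both end moments; the primary structure is a simply-supported span AB with redundants M_A and M_B.
On the primary (simply-supported) span, the end slopes from the loading are:
  at A: point load 166 at a = 3.96: Pab(L + b)/(6LEI) = 1041/EI
  at B: point load 166 at a = 3.96: Pab(L + a)/(6LEI) = 911.1/EI
  at A: triangular load, peak 41.9: w₀L³/(45EI) = 903.5/EI
  at B: triangular load, peak 41.9: 7w₀L³/(360EI) = 790.5/EI
  θ_A0 = 1945/EI,  θ_B0 = 1702/EI
Flexibility coefficients: a unit moment at one end gives L/(3EI) there and L/(6EI) at the far end, so f₁₁ = f₂₂ = 3.3/EI and f₁₂ = f₂₁ = 1.65/EI.
Compatibility — zero rotation at each built-in end:
  3.3 M_A + 1.65 M_B = 1945
  1.65 M_A + 3.3 M_B = 1702
Solving the pair gives M_A = 442 kN·m and M_B = 294.7 kN·m (hogging).

M_B = 294.7 kN·m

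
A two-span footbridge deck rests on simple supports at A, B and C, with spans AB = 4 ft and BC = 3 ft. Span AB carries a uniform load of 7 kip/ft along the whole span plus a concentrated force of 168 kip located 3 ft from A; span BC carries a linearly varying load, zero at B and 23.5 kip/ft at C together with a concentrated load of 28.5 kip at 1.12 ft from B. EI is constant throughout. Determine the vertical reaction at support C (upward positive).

R_C = 6.387 kip

Take M_B as the redundant. Released structure: two simple spans AB and BC with a hinge at B.
Rotations at B on the released spans (each span's end-slope, ×1/EI):
  span AB: UDL 7: wL³/(24EI) = 18.67/EI
  span AB: point load 168 at a = 3: Pab(L + a)/(6LEI) = 147/EI
  span BC: triangular load, peak 23.5: 7w₀L³/(360EI) = 12.34/EI
  span BC: point load 28.5 at a = 1.12: Pab(L + b)/(6LEI) = 16.27/EI
  relative rotation θ_0 = (165.7 + 28.61)/EI = 194.3/EI
A unit hogging moment at B produces rotation L₁/(3EI) + L₂/(3EI) = 2.333/EI.
Slope continuity at B: θ_0 = M_B·2.333/EI, so M_B = 194.3/2.333 = 83.26 kip·ft (hogging).
Span BC, ΣM about C: R_B^{BC}·3 = 88.83 + 83.26, so R_B^{BC} = 57.36 kip and R_C = 63.75 − 57.36 = 6.387 kip.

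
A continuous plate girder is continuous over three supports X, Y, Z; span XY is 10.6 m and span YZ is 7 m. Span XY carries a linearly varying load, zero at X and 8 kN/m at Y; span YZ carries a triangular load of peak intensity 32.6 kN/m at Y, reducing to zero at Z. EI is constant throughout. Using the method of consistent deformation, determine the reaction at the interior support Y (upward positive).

Insert a hinge at Y; M_Y is the redundant, and each span becomes simply supported.
End slopes at the hinge Y, treating each span as simply supported:
  span XY: triangular load, peak 8: w₀L³/(45EI) = 211.7/EI
  span YZ: triangular load, peak 32.6: w₀L³/(45EI) = 248.5/EI
  relative rotation θ_0 = (211.7 + 248.5)/EI = 460.2/EI
A unit hogging moment at Y produces rotation L₁/(3EI) + L₂/(3EI) = 5.867/EI.
Compatibility: M_Y·(L₁+L₂)/(3EI) = θ_0, giving M_Y = 78.45 kN·m (hogging).
Span XY, ΣM about X with M_Y applied at Y: R_Y^{XY}·10.6 = 299.6 + 78.45, so R_Y^{XY} = 35.67 kN and R_X = 42.4 − 35.67 = 6.733 kN.
Span YZ, ΣM about Z: R_Y^{YZ}·7 = 532.5 + 78.45, so R_Y^{YZ} = 87.27 kN and R_Z = 114.1 − 87.27 = 26.83 kN.
R_Y = 35.67 + 87.27 = 122.9 kN.

R_Y = 122.9 kN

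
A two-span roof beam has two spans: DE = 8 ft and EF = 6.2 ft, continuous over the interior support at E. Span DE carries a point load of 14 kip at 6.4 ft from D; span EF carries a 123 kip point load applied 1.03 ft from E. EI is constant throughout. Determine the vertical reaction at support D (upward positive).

R_D = -3.623 kip

Release continuity at E by inserting a hinge; the redundant is the internal moment M_E. The primary structure is two simply-supported spans DE and EF.
Rotations at E on the released spans (each span's end-slope, ×1/EI):
  span DE: point load 14 at a = 6.4: Pab(L + a)/(6LEI) = 43.01/EI
  span EF: point load 123 at a = 1.03: Pab(L + b)/(6LEI) = 200.2/EI
  relative rotation θ_0 = (43.01 + 200.2)/EI = 243.2/EI
A unit hogging moment at E produces rotation L₁/(3EI) + L₂/(3EI) = 4.733/EI.
Compatibility: M_E·(L₁+L₂)/(3EI) = θ_0, giving M_E = 51.38 kip·ft (hogging).
Span DE, ΣM about D with M_E applied at E: R_E^{DE}·8 = 89.6 + 51.38, so R_E^{DE} = 17.62 kip and R_D = 14 − 17.62 = -3.623 kip.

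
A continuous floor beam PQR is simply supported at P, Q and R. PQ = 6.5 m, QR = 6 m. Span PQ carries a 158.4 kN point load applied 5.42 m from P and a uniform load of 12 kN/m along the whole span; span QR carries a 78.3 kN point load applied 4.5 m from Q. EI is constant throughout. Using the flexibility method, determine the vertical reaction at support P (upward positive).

Take M_Q as the redundant. Released structure: two simple spans PQ and QR with a hinge at Q.
End slopes at the hinge Q, treating each span as simply supported:
  span PQ: point load 158.4 at a = 5.42: Pab(L + a)/(6LEI) = 283.4/EI
  span PQ: UDL 12: wL³/(24EI) = 137.3/EI
  span QR: point load 78.3 at a = 4.5: Pab(L + b)/(6LEI) = 110.1/EI
  relative rotation θ_0 = (420.7 + 110.1)/EI = 530.8/EI
A unit hogging moment at Q produces rotation L₁/(3EI) + L₂/(3EI) = 4.167/EI.
Slope continuity at Q: θ_0 = M_Q·4.167/EI, so M_Q = 530.8/4.167 = 127.4 kN·m (hogging).
Span PQ, ΣM about P with M_Q applied at Q: R_Q^{PQ}·6.5 = 1112 + 127.4, so R_Q^{PQ} = 190.7 kN and R_P = 236.4 − 190.7 = 45.72 kN.

R_P = 45.72 kN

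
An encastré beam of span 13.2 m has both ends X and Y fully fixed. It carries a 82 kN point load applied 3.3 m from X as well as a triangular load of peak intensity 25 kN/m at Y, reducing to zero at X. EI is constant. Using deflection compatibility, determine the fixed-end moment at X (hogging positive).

M_X = 297.4 kN·m

Take the two fixed-end moments M_X, M_Y as redundants; the released structure is the simple span XY.
Simple-span end rotations at X and Y under the given loads:
  at X: point load 82 at a = 3.3: Pab(L + b)/(6LEI) = 781.4/EI
  at Y: point load 82 at a = 3.3: Pab(L + a)/(6LEI) = 558.1/EI
  at X: triangular load, peak 25: 7w₀L³/(360EI) = 1118/EI
  at Y: triangular load, peak 25: w₀L³/(45EI) = 1278/EI
  θ_X0 = 1899/EI,  θ_Y0 = 1836/EI
Flexibility coefficients: a unit moment at one end gives L/(3EI) there and L/(6EI) at the far end, so f₁₁ = f₂₂ = 4.4/EI and f₁₂ = f₂₁ = 2.2/EI.
Compatibility — zero rotation at each built-in end:
  4.4 M_X + 2.2 M_Y = 1899
  2.2 M_X + 4.4 M_Y = 1836
Solving the pair gives M_X = 297.4 kN·m and M_Y = 268.5 kN·m (hogging).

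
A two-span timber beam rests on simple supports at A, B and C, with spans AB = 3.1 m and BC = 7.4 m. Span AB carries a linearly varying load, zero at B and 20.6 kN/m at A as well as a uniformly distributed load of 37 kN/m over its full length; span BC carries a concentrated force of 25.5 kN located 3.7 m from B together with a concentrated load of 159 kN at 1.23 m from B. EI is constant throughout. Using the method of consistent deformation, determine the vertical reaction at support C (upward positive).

R_C = 19.34 kN

Take M_B as the redundant. Released structure: two simple spans AB and BC with a hinge at B.
End slopes at the hinge B, treating each span as simply supported:
  span AB: triangular load, peak 20.6: 7w₀L³/(360EI) = 11.93/EI
  span AB: UDL 37: wL³/(24EI) = 45.93/EI
  span BC: point load 25.5 at a = 3.7: Pab(L + b)/(6LEI) = 87.27/EI
  span BC: point load 159 at a = 1.23: Pab(L + b)/(6LEI) = 368.8/EI
  relative rotation θ_0 = (57.86 + 456.1)/EI = 513.9/EI
A unit hogging moment at B produces rotation L₁/(3EI) + L₂/(3EI) = 3.5/EI.
Compatibility: M_B·(L₁+L₂)/(3EI) = θ_0, giving M_B = 146.8 kN·m (hogging).
Span BC, ΣM about C: R_B^{BC}·7.4 = 1075 + 146.8, so R_B^{BC} = 165.2 kN and R_C = 184.5 − 165.2 = 19.34 kN.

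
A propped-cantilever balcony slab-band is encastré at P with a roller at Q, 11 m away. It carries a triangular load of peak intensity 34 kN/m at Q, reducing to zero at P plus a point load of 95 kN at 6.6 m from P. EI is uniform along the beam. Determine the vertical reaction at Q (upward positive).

Release the roller at Q. Primary structure: cantilever fixed at P.
Primary-structure tip deflection at Q by superposition:
  triangular load, peak 34 at the free end: 11w₀L⁴/(120EI) = 45631/EI
  point load 95 at a = 6.6: Pa²(3L − a)/(6EI) = 18208/EI
  δ_0 = 63839/EI
Flexibility coefficient — unit upward force at Q: δ_{QQ} = L³/(3EI) = 443.7/EI.
Compatibility at Q: δ_0 − R_Q·δ_{QQ} = 0, so R_Q = 63839/443.7 = 143.9 kN.

R_Q = 143.9 kN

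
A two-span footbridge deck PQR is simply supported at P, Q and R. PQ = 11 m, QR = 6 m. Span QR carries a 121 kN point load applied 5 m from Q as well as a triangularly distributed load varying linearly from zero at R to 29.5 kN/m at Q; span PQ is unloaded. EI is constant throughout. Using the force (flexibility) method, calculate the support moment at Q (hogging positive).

Insert a hinge at Q; M_Q is the redundant, and each span becomes simply supported.
End slopes at the hinge Q, treating each span as simply supported:
  span QR: point load 121 at a = 5: Pab(L + b)/(6LEI) = 117.6/EI
  span QR: triangular load, peak 29.5: w₀L³/(45EI) = 141.6/EI
  relative rotation θ_0 = (0 + 259.2)/EI = 259.2/EI
A unit hogging moment at Q produces rotation L₁/(3EI) + L₂/(3EI) = 5.667/EI.
Slope continuity at Q: θ_0 = M_Q·5.667/EI, so M_Q = 259.2/5.667 = 45.75 kN·m (hogging).

M_Q = 45.75 kN·m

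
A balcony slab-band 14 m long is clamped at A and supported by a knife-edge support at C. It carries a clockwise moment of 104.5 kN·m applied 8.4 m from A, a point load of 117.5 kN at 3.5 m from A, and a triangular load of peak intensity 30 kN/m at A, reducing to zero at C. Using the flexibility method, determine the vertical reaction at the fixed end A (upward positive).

R_A = 266 kN

Remove the prop at C; the released (primary) structure is a cantilever built in at A.
Deflection at C on the released cantilever, summing each load's contribution:
  clockwise couple 104.5 at a = 8.4: M₀a(2L − a)/(2EI) = 8602/EI
  point load 117.5 at a = 3.5: Pa²(3L − a)/(6EI) = 9236/EI
  triangular load, peak 30 at the fixed end: w₀L⁴/(30EI) = 38416/EI
  δ_0 = 56254/EI
Flexibility coefficient — unit upward force at C: δ_{CC} = L³/(3EI) = 914.7/EI.
The prop prevents deflection at C: R_C = δ_0/δ_{CC} = 56254/914.7 = 61.5 kN.
Vertical equilibrium: R_A = ΣP − R_C = 327.5 − 61.5 = 266 kN.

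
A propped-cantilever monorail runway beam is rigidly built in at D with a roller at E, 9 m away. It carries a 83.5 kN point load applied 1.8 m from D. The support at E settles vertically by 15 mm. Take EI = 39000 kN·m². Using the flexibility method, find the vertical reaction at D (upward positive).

R_D = 81.23 kN

Remove the prop at E; the released (primary) structure is a cantilever built in at D.
Primary-structure tip deflection at E by superposition:
  point load 83.5 at a = 1.8: Pa²(3L − a)/(6EI) = 1136/EI
Flexibility coefficient — unit upward force at E: δ_{EE} = L³/(3EI) = 243/EI.
With EI = 39000 kN·m²: δ_0 = 0.029135 m and δ_{EE} = 0.006231 m/kN.
Compatibility — the beam at E must follow the support down by 0.015 m: δ_0 − R_E·δ_{EE} = 0.015, so R_E = (0.029135 − 0.015)/0.006231 = 2.269 kN.
Vertical equilibrium: R_D = ΣP − R_E = 83.5 − 2.269 = 81.23 kN.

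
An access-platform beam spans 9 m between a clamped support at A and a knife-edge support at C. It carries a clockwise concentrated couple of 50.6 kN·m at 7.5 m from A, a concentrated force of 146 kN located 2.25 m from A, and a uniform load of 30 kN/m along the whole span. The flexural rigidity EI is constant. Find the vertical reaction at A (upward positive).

R_A = 294 kN

Choose R_C as the redundant. The primary structure is the cantilever fixed at A.
Deflection at C on the released cantilever, summing each load's contribution:
  clockwise couple 50.6 at a = 7.5: M₀a(2L − a)/(2EI) = 1992/EI
  point load 146 at a = 2.25: Pa²(3L − a)/(6EI) = 3049/EI
  UDL 30: wL⁴/(8EI) = 24604/EI
  δ_0 = 29645/EI
Flexibility coefficient — unit upward force at C: δ_{CC} = L³/(3EI) = 243/EI.
Compatibility at C: δ_0 − R_C·δ_{CC} = 0, so R_C = 29645/243 = 122 kN.
Vertical equilibrium: R_A = ΣP − R_C = 416 − 122 = 294 kN.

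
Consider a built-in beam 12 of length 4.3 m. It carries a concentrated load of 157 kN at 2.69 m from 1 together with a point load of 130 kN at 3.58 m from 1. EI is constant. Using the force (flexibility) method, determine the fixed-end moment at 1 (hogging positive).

M_1 = 72.25 kN·m

Release both end moments; the primary structure is a simply-supported span 12 with redundants M_1 and M_2.
End rotations of the released simple span under the applied load (×1/EI):
  at 1: point load 157 at a = 2.69: Pab(L + b)/(6LEI) = 155.8/EI
  at 2: point load 157 at a = 2.69: Pab(L + a)/(6LEI) = 184.2/EI
  at 1: point load 130 at a = 3.58: Pab(L + b)/(6LEI) = 65.2/EI
  at 2: point load 130 at a = 3.58: Pab(L + a)/(6LEI) = 102.3/EI
  θ_10 = 221/EI,  θ_20 = 286.6/EI
Flexibility coefficients: a unit moment at one end gives L/(3EI) there and L/(6EI) at the far end, so f₁₁ = f₂₂ = 1.433/EI and f₁₂ = f₂₁ = 0.7167/EI.
Compatibility — zero rotation at each built-in end:
  1.433 M_1 + 0.7167 M_2 = 221
  0.7167 M_1 + 1.433 M_2 = 286.6
Solving the pair gives M_1 = 72.25 kN·m and M_2 = 163.8 kN·m (hogging).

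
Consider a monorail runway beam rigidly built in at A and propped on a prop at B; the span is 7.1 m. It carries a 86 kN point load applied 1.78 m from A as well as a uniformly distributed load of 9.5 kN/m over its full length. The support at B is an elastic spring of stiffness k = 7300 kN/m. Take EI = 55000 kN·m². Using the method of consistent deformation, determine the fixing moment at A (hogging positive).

Remove the prop at B; the released (primary) structure is a cantilever built in at A.
Deflection at B on the released cantilever, summing each load's contribution:
  point load 86 at a = 1.78: Pa²(3L − a)/(6EI) = 886.5/EI
  UDL 9.5: wL⁴/(8EI) = 3018/EI
  δ_0 = 3904/EI
Flexibility coefficient — unit upward force at B: δ_{BB} = L³/(3EI) = 119.3/EI.
With EI = 55000 kN·m²: δ_0 = 0.070984 m and δ_{BB} = 0.002169 m/kN.
Compatibility — the spring shortens by R_B/k under the reaction it provides: δ_0 − R_B·δ_{BB} = R_B/k. With 1/k = 0.000137 m/kN, R_B = δ_0 / (δ_{BB} + 1/k) = 0.070984 / (0.002169 + 0.000137) = 30.78 kN.
Moment equilibrium about A: M_A = Σ(load moments about A) − R_B·L = 392.5 − 30.78×7.1 = 174 kN·m.

M_A = 174 kN·m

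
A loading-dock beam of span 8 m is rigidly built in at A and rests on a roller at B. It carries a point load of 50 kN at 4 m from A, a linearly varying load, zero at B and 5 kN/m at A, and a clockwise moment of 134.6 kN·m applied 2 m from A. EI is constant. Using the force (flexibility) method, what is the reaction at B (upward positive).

R_B = 30.67 kN

Remove the prop at B; the released (primary) structure is a cantilever built in at A.
Downward deflection at the released point B due to the loads:
  point load 50 at a = 4: Pa²(3L − a)/(6EI) = 2667/EI
  triangular load, peak 5 at the fixed end: w₀L⁴/(30EI) = 682.7/EI
  clockwise couple 134.6 at a = 2: M₀a(2L − a)/(2EI) = 1884/EI
  δ_0 = 5234/EI
Tip deflection under a unit load at B: L³/(3EI) = 170.7/EI.
The prop prevents deflection at B: R_B = δ_0/δ_{BB} = 5234/170.7 = 30.67 kN.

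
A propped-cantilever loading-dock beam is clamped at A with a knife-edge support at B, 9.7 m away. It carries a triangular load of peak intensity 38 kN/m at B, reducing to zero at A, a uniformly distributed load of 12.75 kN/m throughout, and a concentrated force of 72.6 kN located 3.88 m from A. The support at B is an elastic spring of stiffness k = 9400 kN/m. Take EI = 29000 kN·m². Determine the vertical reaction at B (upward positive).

Remove the prop at B; the released (primary) structure is a cantilever built in at A.
Primary-structure tip deflection at B by superposition:
  triangular load, peak 38 at the free end: 11w₀L⁴/(120EI) = 30838/EI
  UDL 12.75: wL⁴/(8EI) = 14109/EI
  point load 72.6 at a = 3.88: Pa²(3L − a)/(6EI) = 4594/EI
  δ_0 = 49541/EI
Tip deflection under a unit load at B: L³/(3EI) = 304.2/EI.
With EI = 29000 kN·m²: δ_0 = 1.7083 m and δ_{BB} = 0.01049 m/kN.
Compatibility — the spring shortens by R_B/k under the reaction it provides: δ_0 − R_B·δ_{BB} = R_B/k. With 1/k = 0.000106 m/kN, R_B = δ_0 / (δ_{BB} + 1/k) = 1.7083 / (0.01049 + 0.000106) = 161.2 kN.

R_B = 161.2 kN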